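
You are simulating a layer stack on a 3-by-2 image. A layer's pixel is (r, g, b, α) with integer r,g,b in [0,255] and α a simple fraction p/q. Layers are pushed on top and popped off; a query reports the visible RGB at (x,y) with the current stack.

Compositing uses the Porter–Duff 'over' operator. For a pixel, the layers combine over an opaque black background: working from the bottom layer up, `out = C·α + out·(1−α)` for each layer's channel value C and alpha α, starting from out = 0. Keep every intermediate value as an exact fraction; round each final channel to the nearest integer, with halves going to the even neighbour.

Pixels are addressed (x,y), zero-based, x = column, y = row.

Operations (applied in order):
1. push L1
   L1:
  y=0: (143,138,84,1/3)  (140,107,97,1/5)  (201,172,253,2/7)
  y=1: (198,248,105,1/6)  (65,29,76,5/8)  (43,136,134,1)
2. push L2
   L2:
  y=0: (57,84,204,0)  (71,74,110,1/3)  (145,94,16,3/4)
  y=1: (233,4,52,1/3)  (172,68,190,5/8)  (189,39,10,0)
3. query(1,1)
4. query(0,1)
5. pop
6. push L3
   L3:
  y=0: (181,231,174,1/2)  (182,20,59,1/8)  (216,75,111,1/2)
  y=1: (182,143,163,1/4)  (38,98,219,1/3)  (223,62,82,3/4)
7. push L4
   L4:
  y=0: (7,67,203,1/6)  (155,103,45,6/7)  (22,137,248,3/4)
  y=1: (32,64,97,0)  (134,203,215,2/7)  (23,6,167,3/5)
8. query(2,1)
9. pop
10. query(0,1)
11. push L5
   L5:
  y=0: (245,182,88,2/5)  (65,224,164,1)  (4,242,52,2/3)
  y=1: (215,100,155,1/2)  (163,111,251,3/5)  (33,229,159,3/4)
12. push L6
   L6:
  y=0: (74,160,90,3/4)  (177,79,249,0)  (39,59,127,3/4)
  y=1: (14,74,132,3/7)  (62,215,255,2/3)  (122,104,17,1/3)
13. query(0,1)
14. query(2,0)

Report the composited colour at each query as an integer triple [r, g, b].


at x=1,y=1 over L1,L2:
after L1 α=5/8: [325/8, 145/8, 95/2]
after L2 α=5/8: [7855/64, 3155/64, 2185/16]
= [123, 49, 137]

(0,1) stack=L1,L2; from [0,0,0]:
L1 α=1/6: [33, 124/3, 35/2]
L2 α=1/3: [299/3, 260/9, 29]
→ [100, 29, 29]

(2,1) stack=L1,L3,L4; from [0,0,0]:
L1 α=1: [43, 136, 134]
L3 α=3/4: [178, 161/2, 95]
L4 α=3/5: [85, 179/5, 691/5]
= [85, 36, 138]

query (0,1) [L1,L3] — begin 0,0,0
after L1 α=1/6: [33, 124/3, 35/2]
after L3 α=1/4: [281/4, 267/4, 431/8]
rounded: [70, 67, 54]

at x=0,y=1 over L1,L3,L5,L6:
+L1 (α=1/6) → [33, 124/3, 35/2]
+L3 (α=1/4) → [281/4, 267/4, 431/8]
+L5 (α=1/2) → [1141/8, 667/8, 1671/16]
+L6 (α=3/7) → [175/2, 1111/14, 465/4]
rounded: [88, 79, 116]

query (2,0) [L1,L3,L5,L6] — begin 0,0,0
after L1 α=2/7: [402/7, 344/7, 506/7]
after L3 α=1/2: [957/7, 869/14, 1283/14]
after L5 α=2/3: [1013/21, 7645/42, 913/14]
after L6 α=3/4: [1735/42, 15079/168, 6247/56]
→ [41, 90, 112]


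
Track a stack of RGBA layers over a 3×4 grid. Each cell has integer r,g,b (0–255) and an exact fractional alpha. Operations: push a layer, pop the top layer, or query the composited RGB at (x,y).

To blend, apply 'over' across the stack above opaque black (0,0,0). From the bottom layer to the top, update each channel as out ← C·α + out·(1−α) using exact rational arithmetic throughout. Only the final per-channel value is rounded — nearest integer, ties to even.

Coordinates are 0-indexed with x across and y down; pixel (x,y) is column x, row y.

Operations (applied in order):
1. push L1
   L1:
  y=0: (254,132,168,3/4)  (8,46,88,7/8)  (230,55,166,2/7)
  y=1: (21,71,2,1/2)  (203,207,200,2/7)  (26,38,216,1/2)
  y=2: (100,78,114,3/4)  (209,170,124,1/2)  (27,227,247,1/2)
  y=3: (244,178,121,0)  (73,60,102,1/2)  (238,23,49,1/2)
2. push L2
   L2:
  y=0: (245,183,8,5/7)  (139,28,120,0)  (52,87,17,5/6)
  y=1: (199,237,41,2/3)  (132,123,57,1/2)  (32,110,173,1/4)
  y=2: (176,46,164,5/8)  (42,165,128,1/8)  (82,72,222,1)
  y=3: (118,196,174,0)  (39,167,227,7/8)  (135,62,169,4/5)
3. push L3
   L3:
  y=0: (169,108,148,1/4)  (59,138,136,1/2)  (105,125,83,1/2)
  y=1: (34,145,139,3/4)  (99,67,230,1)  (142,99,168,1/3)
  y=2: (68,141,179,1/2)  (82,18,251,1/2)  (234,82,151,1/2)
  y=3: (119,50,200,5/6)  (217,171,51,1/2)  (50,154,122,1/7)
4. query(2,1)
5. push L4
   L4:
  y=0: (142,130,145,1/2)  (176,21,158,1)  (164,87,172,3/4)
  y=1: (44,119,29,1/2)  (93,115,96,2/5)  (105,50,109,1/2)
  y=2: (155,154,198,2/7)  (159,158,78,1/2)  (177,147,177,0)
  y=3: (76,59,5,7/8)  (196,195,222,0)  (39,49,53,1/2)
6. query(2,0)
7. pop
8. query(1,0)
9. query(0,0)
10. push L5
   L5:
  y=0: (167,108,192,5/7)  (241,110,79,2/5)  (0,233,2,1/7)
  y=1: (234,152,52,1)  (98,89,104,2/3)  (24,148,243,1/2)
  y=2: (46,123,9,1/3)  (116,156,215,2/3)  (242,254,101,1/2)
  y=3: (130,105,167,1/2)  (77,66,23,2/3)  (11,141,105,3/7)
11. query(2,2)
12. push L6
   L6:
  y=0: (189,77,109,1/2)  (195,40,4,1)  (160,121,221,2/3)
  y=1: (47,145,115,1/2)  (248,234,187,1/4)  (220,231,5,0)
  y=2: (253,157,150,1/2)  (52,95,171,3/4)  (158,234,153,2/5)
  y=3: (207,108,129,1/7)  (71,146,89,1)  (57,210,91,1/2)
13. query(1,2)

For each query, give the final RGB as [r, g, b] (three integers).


at x=2,y=1 over L1,L2,L3:
L1 α=1/2: [13, 19, 108]
L2 α=1/4: [71/4, 167/4, 497/4]
L3 α=1/3: [355/6, 365/6, 833/6]
rounded: [59, 61, 139]

(2,0) stack=L1,L2,L3,L4; from [0,0,0]:
L1 α=2/7: [460/7, 110/7, 332/7]
L2 α=5/6: [380/7, 3155/42, 309/14]
L3 α=1/2: [1115/14, 8405/84, 1471/28]
L4 α=3/4: [8003/56, 30329/336, 15919/112]
→ [143, 90, 142]

(1,0) stack=L1,L2,L3; from [0,0,0]:
L1 α=7/8: [7, 161/4, 77]
L2 α=0: [7, 161/4, 77]
L3 α=1/2: [33, 713/8, 213/2]
→ [33, 89, 106]

(0,0) stack=L1,L2,L3; from [0,0,0]:
after L1 α=3/4: [381/2, 99, 126]
after L2 α=5/7: [1606/7, 159, 292/7]
after L3 α=1/4: [6001/28, 585/4, 478/7]
= [214, 146, 68]

query (2,2) [L1,L2,L3,L5] — begin 0,0,0
L1 α=1/2: [27/2, 227/2, 247/2]
L2 α=1: [82, 72, 222]
L3 α=1/2: [158, 77, 373/2]
L5 α=1/2: [200, 331/2, 575/4]
→ [200, 166, 144]

(1,2) stack=L1,L2,L3,L5,L6; from [0,0,0]:
after L1 α=1/2: [209/2, 85, 62]
after L2 α=1/8: [1547/16, 95, 281/4]
after L3 α=1/2: [2859/32, 113/2, 1285/8]
after L5 α=2/3: [10283/96, 737/6, 1575/8]
after L6 α=3/4: [25259/384, 2447/24, 5679/32]
rounded: [66, 102, 177]


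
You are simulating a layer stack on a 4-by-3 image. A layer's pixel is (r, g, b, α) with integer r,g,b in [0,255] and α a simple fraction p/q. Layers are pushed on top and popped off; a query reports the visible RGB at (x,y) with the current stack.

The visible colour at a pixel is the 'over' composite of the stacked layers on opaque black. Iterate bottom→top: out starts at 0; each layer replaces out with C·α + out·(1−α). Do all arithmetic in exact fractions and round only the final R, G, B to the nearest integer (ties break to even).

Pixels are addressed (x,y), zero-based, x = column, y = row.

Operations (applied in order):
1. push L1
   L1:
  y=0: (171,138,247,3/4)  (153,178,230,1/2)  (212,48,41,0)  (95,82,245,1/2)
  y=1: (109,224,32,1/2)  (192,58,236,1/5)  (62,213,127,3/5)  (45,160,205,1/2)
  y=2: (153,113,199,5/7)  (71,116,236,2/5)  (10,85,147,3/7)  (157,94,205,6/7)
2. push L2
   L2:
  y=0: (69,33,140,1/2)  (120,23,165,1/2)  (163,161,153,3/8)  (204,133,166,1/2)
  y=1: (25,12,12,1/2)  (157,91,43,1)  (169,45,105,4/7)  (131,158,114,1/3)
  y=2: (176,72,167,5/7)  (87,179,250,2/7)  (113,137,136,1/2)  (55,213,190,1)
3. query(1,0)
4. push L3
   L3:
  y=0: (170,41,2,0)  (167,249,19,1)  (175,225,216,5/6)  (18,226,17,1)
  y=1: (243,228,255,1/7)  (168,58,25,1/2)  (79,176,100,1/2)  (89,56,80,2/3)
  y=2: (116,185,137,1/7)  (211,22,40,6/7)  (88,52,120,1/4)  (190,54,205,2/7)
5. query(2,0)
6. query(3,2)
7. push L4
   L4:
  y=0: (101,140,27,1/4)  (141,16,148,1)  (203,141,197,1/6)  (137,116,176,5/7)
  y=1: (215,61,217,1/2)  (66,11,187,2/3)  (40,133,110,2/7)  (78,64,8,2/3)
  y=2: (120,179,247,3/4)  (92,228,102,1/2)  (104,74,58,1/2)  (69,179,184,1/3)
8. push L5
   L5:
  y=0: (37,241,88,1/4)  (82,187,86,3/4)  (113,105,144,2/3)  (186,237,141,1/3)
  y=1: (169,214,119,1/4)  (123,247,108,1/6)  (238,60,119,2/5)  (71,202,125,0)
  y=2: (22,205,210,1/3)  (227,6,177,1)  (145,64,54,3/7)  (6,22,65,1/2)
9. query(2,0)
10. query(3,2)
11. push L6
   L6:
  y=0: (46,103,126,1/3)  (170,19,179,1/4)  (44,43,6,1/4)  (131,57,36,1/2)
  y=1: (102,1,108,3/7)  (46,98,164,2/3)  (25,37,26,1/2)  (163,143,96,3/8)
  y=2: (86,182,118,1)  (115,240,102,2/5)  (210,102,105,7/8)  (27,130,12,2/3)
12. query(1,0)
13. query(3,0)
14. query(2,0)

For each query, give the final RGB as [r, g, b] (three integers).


query (1,0) [L1,L2] — begin 0,0,0
after L1 α=1/2: [153/2, 89, 115]
after L2 α=1/2: [393/4, 56, 140]
= [98, 56, 140]

query (2,0) [L1,L2,L3] — begin 0,0,0
after L1 α=0: [0, 0, 0]
after L2 α=3/8: [489/8, 483/8, 459/8]
after L3 α=5/6: [7489/48, 3161/16, 3033/16]
→ [156, 198, 190]

at x=3,y=2 over L1,L2,L3:
after L1 α=6/7: [942/7, 564/7, 1230/7]
after L2 α=1: [55, 213, 190]
after L3 α=2/7: [655/7, 1173/7, 1360/7]
= [94, 168, 194]

at x=2,y=0 over L1,L2,L3,L4,L5:
L1 α=0: [0, 0, 0]
L2 α=3/8: [489/8, 483/8, 459/8]
L3 α=5/6: [7489/48, 3161/16, 3033/16]
L4 α=1/6: [47189/288, 18061/96, 18317/96]
L5 α=2/3: [112277/864, 38221/288, 45965/288]
rounded: [130, 133, 160]

query (3,2) [L1,L2,L3,L4,L5] — begin 0,0,0
+L1 (α=6/7) → [942/7, 564/7, 1230/7]
+L2 (α=1) → [55, 213, 190]
+L3 (α=2/7) → [655/7, 1173/7, 1360/7]
+L4 (α=1/3) → [1793/21, 3599/21, 1336/7]
+L5 (α=1/2) → [1919/42, 4061/42, 1791/14]
= [46, 97, 128]

(1,0) stack=L1,L2,L3,L4,L5,L6; from [0,0,0]:
L1 α=1/2: [153/2, 89, 115]
L2 α=1/2: [393/4, 56, 140]
L3 α=1: [167, 249, 19]
L4 α=1: [141, 16, 148]
L5 α=3/4: [387/4, 577/4, 203/2]
L6 α=1/4: [1841/16, 1807/16, 967/8]
rounded: [115, 113, 121]

(3,0) stack=L1,L2,L3,L4,L5,L6; from [0,0,0]:
after L1 α=1/2: [95/2, 41, 245/2]
after L2 α=1/2: [503/4, 87, 577/4]
after L3 α=1: [18, 226, 17]
after L4 α=5/7: [103, 1032/7, 914/7]
after L5 α=1/3: [392/3, 1241/7, 2815/21]
after L6 α=1/2: [785/6, 820/7, 3571/42]
rounded: [131, 117, 85]

at x=2,y=0 over L1,L2,L3,L4,L5,L6:
after L1 α=0: [0, 0, 0]
after L2 α=3/8: [489/8, 483/8, 459/8]
after L3 α=5/6: [7489/48, 3161/16, 3033/16]
after L4 α=1/6: [47189/288, 18061/96, 18317/96]
after L5 α=2/3: [112277/864, 38221/288, 45965/288]
after L6 α=1/4: [124949/1152, 42349/384, 46541/384]
rounded: [108, 110, 121]


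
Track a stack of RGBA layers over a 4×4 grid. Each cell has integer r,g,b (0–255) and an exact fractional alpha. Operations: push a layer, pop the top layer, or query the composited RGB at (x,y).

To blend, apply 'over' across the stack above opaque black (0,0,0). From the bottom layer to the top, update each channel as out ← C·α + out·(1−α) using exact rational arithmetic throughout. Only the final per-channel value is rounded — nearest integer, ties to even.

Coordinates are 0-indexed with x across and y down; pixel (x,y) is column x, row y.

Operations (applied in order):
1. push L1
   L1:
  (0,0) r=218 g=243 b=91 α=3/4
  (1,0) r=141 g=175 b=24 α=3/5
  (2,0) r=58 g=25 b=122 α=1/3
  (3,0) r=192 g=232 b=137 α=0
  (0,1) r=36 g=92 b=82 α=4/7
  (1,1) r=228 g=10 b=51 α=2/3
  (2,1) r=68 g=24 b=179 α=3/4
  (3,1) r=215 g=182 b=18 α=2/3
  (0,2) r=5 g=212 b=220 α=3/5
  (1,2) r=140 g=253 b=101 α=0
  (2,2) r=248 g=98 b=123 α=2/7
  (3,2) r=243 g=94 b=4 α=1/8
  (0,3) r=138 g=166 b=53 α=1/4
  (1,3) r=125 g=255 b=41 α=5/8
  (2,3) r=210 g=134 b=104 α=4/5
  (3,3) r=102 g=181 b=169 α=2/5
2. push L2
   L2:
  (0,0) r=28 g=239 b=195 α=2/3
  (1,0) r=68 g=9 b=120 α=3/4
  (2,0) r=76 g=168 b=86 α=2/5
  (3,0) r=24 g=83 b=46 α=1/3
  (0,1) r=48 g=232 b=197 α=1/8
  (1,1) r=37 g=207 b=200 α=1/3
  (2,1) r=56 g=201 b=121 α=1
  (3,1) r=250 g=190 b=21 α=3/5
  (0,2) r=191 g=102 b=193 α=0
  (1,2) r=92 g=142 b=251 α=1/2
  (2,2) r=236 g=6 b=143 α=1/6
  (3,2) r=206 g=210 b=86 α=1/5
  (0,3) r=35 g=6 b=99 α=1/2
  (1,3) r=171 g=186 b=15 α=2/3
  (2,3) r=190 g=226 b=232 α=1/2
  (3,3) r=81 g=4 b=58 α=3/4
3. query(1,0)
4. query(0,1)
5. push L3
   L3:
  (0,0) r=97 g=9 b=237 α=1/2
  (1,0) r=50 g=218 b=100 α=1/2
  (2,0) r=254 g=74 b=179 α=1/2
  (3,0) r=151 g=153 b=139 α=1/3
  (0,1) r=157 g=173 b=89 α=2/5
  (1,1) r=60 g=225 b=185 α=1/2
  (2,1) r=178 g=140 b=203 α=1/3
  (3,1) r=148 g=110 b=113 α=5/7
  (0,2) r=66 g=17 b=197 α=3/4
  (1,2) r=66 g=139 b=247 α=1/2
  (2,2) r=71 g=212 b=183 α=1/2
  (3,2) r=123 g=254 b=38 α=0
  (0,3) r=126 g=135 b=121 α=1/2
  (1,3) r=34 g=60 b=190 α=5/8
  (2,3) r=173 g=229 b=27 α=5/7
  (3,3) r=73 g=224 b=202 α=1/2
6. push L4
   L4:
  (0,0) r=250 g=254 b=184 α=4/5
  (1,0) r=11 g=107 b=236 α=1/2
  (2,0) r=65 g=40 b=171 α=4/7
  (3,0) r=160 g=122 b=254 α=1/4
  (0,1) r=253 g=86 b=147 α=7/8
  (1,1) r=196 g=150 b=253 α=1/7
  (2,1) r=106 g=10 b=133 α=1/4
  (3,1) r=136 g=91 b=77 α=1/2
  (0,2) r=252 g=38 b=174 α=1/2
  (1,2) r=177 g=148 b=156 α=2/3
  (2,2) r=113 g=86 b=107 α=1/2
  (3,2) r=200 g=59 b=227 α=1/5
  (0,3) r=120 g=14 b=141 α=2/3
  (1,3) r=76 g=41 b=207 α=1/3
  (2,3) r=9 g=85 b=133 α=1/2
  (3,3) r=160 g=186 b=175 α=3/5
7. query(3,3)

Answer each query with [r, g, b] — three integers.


query (1,0) [L1,L2] — begin 0,0,0
+L1 (α=3/5) → [423/5, 105, 72/5]
+L2 (α=3/4) → [1443/20, 33, 468/5]
rounded: [72, 33, 94]

query (0,1) [L1,L2] — begin 0,0,0
+L1 (α=4/7) → [144/7, 368/7, 328/7]
+L2 (α=1/8) → [24, 75, 525/8]
= [24, 75, 66]

(3,3) stack=L1,L2,L3,L4; from [0,0,0]:
L1 α=2/5: [204/5, 362/5, 338/5]
L2 α=3/4: [1419/20, 211/10, 302/5]
L3 α=1/2: [2879/40, 2451/20, 656/5]
L4 α=3/5: [12479/100, 8031/50, 3937/25]
= [125, 161, 157]


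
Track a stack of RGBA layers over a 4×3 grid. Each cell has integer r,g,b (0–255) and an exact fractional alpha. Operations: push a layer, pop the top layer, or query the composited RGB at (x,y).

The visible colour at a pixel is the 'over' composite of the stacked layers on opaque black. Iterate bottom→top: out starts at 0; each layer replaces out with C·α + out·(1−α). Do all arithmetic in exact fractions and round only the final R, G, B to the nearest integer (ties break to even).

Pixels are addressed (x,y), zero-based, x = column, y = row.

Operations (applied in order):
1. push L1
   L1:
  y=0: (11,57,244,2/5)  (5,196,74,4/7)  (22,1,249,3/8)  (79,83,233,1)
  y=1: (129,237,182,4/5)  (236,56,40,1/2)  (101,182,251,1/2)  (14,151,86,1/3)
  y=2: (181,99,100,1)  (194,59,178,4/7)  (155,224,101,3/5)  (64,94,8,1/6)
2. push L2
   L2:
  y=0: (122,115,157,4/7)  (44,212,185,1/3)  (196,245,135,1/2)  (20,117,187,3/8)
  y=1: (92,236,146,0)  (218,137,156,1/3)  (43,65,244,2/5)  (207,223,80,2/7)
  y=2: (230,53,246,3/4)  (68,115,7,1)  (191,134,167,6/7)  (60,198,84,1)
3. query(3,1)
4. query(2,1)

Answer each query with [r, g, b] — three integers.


at x=3,y=1 over L1,L2:
+L1 (α=1/3) → [14/3, 151/3, 86/3]
+L2 (α=2/7) → [1312/21, 299/3, 130/3]
rounded: [62, 100, 43]

query (2,1) [L1,L2] — begin 0,0,0
after L1 α=1/2: [101/2, 91, 251/2]
after L2 α=2/5: [95/2, 403/5, 1729/10]
→ [48, 81, 173]


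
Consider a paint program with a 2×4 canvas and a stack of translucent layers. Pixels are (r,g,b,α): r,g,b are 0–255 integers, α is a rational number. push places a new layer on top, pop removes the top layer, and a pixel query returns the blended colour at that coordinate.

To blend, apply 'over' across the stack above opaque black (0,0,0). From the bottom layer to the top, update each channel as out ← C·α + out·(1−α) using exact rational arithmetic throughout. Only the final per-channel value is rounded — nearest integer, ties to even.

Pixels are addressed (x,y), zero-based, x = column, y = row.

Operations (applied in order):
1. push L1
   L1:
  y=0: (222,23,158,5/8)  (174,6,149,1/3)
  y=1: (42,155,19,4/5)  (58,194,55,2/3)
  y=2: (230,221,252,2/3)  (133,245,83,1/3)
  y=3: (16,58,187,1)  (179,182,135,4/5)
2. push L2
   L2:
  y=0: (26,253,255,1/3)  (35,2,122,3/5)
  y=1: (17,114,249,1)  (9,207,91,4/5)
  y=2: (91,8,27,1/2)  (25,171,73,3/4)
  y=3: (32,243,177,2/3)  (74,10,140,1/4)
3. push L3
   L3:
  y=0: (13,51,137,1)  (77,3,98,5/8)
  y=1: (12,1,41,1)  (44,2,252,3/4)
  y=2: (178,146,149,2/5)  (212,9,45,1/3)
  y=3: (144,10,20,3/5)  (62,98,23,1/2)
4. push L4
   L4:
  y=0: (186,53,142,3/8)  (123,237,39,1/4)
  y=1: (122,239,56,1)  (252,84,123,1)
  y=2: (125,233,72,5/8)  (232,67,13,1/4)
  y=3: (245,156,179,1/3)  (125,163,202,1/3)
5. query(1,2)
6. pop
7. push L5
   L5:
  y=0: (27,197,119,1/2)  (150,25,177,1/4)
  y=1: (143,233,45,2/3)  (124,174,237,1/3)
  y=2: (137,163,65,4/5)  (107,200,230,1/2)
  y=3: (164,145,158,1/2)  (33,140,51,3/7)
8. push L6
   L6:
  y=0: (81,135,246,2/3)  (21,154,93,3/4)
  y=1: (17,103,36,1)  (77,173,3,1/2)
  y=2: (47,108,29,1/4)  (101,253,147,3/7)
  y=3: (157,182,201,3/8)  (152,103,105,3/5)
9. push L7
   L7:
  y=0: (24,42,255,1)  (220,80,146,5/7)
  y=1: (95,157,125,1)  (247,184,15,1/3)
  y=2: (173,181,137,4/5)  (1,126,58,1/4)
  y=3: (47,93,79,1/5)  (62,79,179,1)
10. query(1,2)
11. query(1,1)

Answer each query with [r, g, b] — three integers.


at x=1,y=2 over L1,L2,L3,L4:
+L1 (α=1/3) → [133/3, 245/3, 83/3]
+L2 (α=3/4) → [179/6, 446/3, 185/3]
+L3 (α=1/3) → [815/9, 919/9, 505/9]
+L4 (α=1/4) → [1511/12, 280/3, 136/3]
→ [126, 93, 45]

(1,2) stack=L1,L2,L3,L5,L6,L7; from [0,0,0]:
+L1 (α=1/3) → [133/3, 245/3, 83/3]
+L2 (α=3/4) → [179/6, 446/3, 185/3]
+L3 (α=1/3) → [815/9, 919/9, 505/9]
+L5 (α=1/2) → [889/9, 2719/18, 2575/18]
+L6 (α=3/7) → [6283/63, 12269/63, 9119/63]
+L7 (α=1/4) → [1576/21, 14915/84, 10337/84]
= [75, 178, 123]

query (1,1) [L1,L2,L3,L5,L6,L7] — begin 0,0,0
+L1 (α=2/3) → [116/3, 388/3, 110/3]
+L2 (α=4/5) → [224/15, 2872/15, 1202/15]
+L3 (α=3/4) → [551/15, 1481/30, 6271/30]
+L5 (α=1/3) → [2962/45, 4091/45, 9826/45]
+L6 (α=1/2) → [6427/90, 5938/45, 9961/90]
+L7 (α=1/3) → [17542/135, 20156/135, 10636/135]
rounded: [130, 149, 79]


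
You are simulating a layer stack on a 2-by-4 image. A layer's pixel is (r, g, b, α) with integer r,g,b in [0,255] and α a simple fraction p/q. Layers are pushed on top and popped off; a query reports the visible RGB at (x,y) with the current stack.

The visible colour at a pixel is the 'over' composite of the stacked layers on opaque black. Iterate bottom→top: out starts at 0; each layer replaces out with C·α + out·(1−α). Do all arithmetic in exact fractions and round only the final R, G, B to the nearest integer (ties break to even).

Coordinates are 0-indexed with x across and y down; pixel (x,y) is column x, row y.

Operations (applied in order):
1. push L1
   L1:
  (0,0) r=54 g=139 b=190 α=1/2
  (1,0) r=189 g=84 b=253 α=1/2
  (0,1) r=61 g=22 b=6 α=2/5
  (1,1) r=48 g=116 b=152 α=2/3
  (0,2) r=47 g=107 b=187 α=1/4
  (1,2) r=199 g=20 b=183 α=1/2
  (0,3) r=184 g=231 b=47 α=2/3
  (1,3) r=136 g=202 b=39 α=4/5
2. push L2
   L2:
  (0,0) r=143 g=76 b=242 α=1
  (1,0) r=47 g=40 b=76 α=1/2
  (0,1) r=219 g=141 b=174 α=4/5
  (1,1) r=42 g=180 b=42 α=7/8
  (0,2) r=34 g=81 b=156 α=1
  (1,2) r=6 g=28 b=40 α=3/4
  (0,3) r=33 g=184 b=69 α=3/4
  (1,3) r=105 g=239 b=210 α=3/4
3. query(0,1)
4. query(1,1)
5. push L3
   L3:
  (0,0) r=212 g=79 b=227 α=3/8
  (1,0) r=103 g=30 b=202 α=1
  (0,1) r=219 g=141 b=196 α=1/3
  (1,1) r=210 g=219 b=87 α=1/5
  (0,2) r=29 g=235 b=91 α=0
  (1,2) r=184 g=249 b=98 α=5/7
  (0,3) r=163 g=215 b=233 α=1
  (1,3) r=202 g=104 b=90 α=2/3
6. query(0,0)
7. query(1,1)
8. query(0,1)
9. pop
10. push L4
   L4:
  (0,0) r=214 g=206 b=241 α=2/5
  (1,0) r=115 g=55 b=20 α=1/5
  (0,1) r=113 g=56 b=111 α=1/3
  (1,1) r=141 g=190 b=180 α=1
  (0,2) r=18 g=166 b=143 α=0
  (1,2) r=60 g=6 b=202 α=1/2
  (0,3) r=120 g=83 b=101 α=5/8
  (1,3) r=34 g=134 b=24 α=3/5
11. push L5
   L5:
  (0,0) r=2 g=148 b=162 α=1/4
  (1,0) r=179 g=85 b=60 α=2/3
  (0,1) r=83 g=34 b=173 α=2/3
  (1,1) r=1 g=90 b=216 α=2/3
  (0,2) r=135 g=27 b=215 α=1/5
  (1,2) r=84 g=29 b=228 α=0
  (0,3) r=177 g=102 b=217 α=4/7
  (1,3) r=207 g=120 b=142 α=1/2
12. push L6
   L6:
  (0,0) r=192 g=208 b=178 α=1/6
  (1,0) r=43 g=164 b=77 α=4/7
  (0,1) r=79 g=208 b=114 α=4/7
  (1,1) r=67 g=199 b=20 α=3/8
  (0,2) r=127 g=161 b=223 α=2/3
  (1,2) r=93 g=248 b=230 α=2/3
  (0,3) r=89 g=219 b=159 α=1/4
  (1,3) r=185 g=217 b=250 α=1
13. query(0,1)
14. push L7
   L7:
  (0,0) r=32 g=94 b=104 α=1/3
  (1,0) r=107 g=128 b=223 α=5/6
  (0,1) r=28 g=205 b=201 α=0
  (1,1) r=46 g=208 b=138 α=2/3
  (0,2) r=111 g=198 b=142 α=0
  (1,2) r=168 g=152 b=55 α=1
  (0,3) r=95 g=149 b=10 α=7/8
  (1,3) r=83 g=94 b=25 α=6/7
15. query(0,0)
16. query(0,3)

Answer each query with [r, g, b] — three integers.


(0,1) stack=L1,L2; from [0,0,0]:
+L1 (α=2/5) → [122/5, 44/5, 12/5]
+L2 (α=4/5) → [4502/25, 2864/25, 3492/25]
rounded: [180, 115, 140]

(1,1) stack=L1,L2; from [0,0,0]:
+L1 (α=2/3) → [32, 232/3, 304/3]
+L2 (α=7/8) → [163/4, 1003/6, 593/12]
= [41, 167, 49]

query (0,0) [L1,L2,L3] — begin 0,0,0
L1 α=1/2: [27, 139/2, 95]
L2 α=1: [143, 76, 242]
L3 α=3/8: [1351/8, 617/8, 1891/8]
→ [169, 77, 236]

query (1,1) [L1,L2,L3] — begin 0,0,0
+L1 (α=2/3) → [32, 232/3, 304/3]
+L2 (α=7/8) → [163/4, 1003/6, 593/12]
+L3 (α=1/5) → [373/5, 2663/15, 854/15]
rounded: [75, 178, 57]

at x=0,y=1 over L1,L2,L3:
after L1 α=2/5: [122/5, 44/5, 12/5]
after L2 α=4/5: [4502/25, 2864/25, 3492/25]
after L3 α=1/3: [14479/75, 9253/75, 11884/75]
rounded: [193, 123, 158]

at x=0,y=1 over L1,L2,L4,L5,L6:
L1 α=2/5: [122/5, 44/5, 12/5]
L2 α=4/5: [4502/25, 2864/25, 3492/25]
L4 α=1/3: [3943/25, 2376/25, 3253/25]
L5 α=2/3: [8093/75, 4076/75, 11903/75]
L6 α=4/7: [15993/175, 24876/175, 3329/25]
rounded: [91, 142, 133]

at x=0,y=0 over L1,L2,L4,L5,L6,L7:
after L1 α=1/2: [27, 139/2, 95]
after L2 α=1: [143, 76, 242]
after L4 α=2/5: [857/5, 128, 1208/5]
after L5 α=1/4: [2581/20, 133, 2217/10]
after L6 α=1/6: [3349/24, 291/2, 2573/12]
after L7 α=1/3: [3733/36, 385/3, 3197/18]
= [104, 128, 178]

query (0,3) [L1,L2,L4,L5,L6,L7] — begin 0,0,0
after L1 α=2/3: [368/3, 154, 94/3]
after L2 α=3/4: [665/12, 353/2, 715/12]
after L4 α=5/8: [3065/32, 1889/16, 2735/32]
after L5 α=4/7: [31851/224, 12195/112, 35981/224]
after L6 α=1/4: [115489/896, 61113/448, 143559/896]
after L7 α=7/8: [711329/7168, 528377/3584, 206279/7168]
rounded: [99, 147, 29]


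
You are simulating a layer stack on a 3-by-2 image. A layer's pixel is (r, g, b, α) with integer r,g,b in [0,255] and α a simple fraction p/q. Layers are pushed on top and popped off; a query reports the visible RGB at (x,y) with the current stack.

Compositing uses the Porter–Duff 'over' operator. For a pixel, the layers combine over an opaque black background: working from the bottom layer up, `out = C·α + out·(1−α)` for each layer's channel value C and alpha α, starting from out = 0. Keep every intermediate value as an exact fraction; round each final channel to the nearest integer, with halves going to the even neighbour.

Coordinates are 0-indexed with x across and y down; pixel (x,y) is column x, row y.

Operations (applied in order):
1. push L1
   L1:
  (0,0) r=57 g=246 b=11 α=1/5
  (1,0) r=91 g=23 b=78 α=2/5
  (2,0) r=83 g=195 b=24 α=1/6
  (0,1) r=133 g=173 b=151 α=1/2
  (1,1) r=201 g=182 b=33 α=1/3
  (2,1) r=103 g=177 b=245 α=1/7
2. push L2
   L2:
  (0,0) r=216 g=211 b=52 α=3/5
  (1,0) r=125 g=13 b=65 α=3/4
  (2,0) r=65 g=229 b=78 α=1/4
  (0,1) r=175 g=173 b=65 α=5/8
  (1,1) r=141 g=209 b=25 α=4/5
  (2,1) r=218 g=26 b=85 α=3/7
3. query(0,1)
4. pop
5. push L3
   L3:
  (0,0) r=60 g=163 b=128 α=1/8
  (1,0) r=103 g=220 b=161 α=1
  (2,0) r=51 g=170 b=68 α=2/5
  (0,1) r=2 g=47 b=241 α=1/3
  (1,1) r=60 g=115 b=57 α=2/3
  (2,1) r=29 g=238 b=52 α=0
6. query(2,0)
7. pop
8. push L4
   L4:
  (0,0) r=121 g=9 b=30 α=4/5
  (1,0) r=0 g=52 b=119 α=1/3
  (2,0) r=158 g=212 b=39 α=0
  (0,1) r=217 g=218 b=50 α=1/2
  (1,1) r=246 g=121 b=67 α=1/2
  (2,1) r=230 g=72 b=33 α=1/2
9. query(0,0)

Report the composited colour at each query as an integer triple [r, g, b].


query (0,1) [L1,L2] — begin 0,0,0
after L1 α=1/2: [133/2, 173/2, 151/2]
after L2 α=5/8: [2149/16, 2249/16, 1103/16]
→ [134, 141, 69]

(2,0) stack=L1,L3; from [0,0,0]:
+L1 (α=1/6) → [83/6, 65/2, 4]
+L3 (α=2/5) → [287/10, 175/2, 148/5]
→ [29, 88, 30]

(0,0) stack=L1,L4; from [0,0,0]:
L1 α=1/5: [57/5, 246/5, 11/5]
L4 α=4/5: [2477/25, 426/25, 611/25]
→ [99, 17, 24]


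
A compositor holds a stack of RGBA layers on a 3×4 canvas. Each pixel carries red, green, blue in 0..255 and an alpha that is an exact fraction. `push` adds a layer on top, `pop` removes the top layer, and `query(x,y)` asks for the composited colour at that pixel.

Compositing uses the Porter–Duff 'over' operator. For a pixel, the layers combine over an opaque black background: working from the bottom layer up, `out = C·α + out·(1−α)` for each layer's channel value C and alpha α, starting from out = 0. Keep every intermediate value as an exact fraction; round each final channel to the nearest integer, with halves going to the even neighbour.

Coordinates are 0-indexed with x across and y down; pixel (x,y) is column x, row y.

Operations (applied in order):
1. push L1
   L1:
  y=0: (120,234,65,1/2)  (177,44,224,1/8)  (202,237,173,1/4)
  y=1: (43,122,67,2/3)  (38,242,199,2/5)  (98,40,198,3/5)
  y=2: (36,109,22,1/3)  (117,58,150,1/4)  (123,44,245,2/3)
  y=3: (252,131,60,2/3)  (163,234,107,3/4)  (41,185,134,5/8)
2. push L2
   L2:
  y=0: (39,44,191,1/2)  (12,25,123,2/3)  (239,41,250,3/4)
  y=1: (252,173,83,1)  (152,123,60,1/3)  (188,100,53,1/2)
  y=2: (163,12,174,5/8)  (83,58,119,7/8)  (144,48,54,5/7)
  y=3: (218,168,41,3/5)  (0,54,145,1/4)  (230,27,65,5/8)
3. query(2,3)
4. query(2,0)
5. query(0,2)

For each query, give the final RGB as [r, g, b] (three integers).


(2,3) stack=L1,L2; from [0,0,0]:
L1 α=5/8: [205/8, 925/8, 335/4]
L2 α=5/8: [9815/64, 3855/64, 2305/32]
rounded: [153, 60, 72]

query (2,0) [L1,L2] — begin 0,0,0
+L1 (α=1/4) → [101/2, 237/4, 173/4]
+L2 (α=3/4) → [1535/8, 729/16, 3173/16]
→ [192, 46, 198]

at x=0,y=2 over L1,L2:
after L1 α=1/3: [12, 109/3, 22/3]
after L2 α=5/8: [851/8, 169/8, 223/2]
rounded: [106, 21, 112]


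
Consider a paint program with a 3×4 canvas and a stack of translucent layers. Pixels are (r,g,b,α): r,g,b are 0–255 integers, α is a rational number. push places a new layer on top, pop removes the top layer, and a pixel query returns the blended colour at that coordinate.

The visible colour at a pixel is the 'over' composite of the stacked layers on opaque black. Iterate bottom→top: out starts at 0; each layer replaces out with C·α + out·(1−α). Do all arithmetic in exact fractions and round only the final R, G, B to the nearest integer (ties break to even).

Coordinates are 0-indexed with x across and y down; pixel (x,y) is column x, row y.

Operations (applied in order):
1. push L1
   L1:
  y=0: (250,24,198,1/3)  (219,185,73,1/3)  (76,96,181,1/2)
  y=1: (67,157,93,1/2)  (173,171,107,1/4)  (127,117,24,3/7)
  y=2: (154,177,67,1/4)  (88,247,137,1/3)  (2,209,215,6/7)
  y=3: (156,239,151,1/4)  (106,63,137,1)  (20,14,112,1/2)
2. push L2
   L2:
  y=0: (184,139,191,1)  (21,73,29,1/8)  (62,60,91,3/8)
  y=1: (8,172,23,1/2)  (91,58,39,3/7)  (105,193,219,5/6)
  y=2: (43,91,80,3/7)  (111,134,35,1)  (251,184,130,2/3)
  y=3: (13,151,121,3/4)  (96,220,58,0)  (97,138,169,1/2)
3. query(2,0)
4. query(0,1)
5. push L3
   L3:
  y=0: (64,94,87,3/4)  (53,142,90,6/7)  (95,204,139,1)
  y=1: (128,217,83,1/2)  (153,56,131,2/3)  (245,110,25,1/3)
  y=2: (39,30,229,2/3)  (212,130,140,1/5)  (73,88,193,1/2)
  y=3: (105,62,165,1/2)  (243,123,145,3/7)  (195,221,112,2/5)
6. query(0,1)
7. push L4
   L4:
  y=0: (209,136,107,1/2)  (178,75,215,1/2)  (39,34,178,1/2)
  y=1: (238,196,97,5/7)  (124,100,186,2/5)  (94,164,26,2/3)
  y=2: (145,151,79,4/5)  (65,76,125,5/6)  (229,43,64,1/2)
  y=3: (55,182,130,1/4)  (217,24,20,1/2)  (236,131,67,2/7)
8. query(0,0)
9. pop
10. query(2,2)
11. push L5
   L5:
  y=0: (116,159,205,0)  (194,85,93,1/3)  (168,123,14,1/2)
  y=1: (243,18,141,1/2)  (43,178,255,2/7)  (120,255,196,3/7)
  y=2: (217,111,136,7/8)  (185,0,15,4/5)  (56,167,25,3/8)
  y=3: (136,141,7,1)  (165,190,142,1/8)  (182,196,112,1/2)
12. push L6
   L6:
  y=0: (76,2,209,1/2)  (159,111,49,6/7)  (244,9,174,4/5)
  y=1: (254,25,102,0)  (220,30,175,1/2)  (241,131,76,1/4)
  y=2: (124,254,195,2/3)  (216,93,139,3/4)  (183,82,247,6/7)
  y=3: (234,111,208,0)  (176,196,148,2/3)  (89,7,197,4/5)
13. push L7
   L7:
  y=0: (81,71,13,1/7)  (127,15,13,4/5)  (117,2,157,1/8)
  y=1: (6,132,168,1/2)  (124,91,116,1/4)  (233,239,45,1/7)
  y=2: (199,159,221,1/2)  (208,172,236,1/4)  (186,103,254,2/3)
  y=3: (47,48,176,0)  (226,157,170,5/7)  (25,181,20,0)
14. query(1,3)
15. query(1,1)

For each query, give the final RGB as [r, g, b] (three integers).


(2,0) stack=L1,L2; from [0,0,0]:
after L1 α=1/2: [38, 48, 181/2]
after L2 α=3/8: [47, 105/2, 1451/16]
= [47, 52, 91]

(0,1) stack=L1,L2; from [0,0,0]:
after L1 α=1/2: [67/2, 157/2, 93/2]
after L2 α=1/2: [83/4, 501/4, 139/4]
→ [21, 125, 35]

query (0,1) [L1,L2,L3] — begin 0,0,0
+L1 (α=1/2) → [67/2, 157/2, 93/2]
+L2 (α=1/2) → [83/4, 501/4, 139/4]
+L3 (α=1/2) → [595/8, 1369/8, 471/8]
→ [74, 171, 59]

(0,0) stack=L1,L2,L3,L4; from [0,0,0]:
L1 α=1/3: [250/3, 8, 66]
L2 α=1: [184, 139, 191]
L3 α=3/4: [94, 421/4, 113]
L4 α=1/2: [303/2, 965/8, 110]
rounded: [152, 121, 110]

query (2,2) [L1,L2,L3] — begin 0,0,0
after L1 α=6/7: [12/7, 1254/7, 1290/7]
after L2 α=2/3: [3526/21, 3830/21, 3110/21]
after L3 α=1/2: [5059/42, 2839/21, 7163/42]
→ [120, 135, 171]

query (1,3) [L1,L2,L3,L5,L6,L7] — begin 0,0,0
L1 α=1: [106, 63, 137]
L2 α=0: [106, 63, 137]
L3 α=3/7: [1153/7, 621/7, 983/7]
L5 α=1/8: [659/4, 811/8, 1125/8]
L6 α=2/3: [689/4, 3947/24, 3493/24]
L7 α=5/7: [2949/14, 13367/84, 13693/84]
rounded: [211, 159, 163]

at x=1,y=1 over L1,L2,L3,L5,L6,L7:
after L1 α=1/4: [173/4, 171/4, 107/4]
after L2 α=3/7: [446/7, 345/7, 32]
after L3 α=2/3: [2588/21, 1129/21, 98]
after L5 α=2/7: [14746/147, 13121/147, 1000/7]
after L6 α=1/2: [23543/147, 17531/294, 2225/14]
after L7 α=1/4: [29619/196, 26449/392, 8299/56]
rounded: [151, 67, 148]


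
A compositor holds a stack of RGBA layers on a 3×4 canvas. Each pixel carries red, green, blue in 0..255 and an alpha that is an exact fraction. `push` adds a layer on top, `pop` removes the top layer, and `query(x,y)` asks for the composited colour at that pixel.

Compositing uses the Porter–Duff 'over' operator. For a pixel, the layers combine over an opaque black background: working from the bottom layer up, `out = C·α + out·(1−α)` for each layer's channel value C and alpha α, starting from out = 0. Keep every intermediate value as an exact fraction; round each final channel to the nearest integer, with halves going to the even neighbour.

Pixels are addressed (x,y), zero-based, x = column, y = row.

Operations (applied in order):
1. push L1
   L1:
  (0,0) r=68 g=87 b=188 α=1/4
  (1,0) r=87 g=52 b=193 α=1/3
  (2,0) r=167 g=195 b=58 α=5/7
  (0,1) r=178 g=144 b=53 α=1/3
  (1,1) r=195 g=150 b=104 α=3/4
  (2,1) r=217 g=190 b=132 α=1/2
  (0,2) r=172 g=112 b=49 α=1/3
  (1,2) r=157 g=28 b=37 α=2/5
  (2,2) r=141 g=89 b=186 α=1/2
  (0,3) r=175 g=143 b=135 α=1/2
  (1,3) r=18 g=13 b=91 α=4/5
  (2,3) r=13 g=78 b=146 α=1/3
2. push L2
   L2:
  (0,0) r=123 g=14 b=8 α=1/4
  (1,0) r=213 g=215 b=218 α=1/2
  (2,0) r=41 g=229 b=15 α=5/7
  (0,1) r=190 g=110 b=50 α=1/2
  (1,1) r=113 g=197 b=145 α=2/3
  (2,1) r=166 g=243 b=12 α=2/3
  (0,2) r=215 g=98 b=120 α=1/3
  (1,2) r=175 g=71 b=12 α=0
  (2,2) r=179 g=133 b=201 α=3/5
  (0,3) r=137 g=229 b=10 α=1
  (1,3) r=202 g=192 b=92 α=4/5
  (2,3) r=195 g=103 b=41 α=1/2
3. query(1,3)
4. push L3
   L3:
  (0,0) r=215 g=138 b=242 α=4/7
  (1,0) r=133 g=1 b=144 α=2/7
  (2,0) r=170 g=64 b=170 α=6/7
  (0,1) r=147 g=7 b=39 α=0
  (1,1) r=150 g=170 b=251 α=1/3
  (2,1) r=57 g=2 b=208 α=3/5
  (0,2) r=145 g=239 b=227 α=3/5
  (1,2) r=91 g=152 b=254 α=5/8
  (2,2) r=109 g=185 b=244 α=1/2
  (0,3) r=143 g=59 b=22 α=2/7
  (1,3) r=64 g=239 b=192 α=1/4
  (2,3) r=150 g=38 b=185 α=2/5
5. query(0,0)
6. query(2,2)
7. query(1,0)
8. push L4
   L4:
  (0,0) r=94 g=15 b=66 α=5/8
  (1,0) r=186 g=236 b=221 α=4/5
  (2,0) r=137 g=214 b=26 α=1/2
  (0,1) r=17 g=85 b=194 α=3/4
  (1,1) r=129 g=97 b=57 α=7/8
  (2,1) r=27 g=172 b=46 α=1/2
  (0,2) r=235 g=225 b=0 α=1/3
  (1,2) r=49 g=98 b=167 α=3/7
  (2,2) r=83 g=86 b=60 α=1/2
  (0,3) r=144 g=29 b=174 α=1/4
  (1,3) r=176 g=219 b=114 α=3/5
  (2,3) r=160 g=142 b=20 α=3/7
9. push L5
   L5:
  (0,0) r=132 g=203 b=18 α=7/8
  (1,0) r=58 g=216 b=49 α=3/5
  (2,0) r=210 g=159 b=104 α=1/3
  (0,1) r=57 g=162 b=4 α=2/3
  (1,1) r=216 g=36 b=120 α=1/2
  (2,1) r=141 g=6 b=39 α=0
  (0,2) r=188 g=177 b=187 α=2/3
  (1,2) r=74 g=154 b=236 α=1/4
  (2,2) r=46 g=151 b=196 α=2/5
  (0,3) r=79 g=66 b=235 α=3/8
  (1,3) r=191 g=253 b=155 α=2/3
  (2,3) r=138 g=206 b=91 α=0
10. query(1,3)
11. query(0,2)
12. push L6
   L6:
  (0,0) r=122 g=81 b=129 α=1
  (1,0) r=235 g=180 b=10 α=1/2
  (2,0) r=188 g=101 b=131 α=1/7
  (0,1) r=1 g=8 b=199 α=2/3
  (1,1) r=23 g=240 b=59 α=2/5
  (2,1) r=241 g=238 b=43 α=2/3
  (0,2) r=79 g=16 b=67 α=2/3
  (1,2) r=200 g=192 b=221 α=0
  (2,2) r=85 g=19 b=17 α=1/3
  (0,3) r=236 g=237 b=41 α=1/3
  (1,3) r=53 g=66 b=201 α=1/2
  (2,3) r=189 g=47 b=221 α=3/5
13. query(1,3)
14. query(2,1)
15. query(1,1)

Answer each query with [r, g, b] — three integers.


query (1,3) [L1,L2] — begin 0,0,0
L1 α=4/5: [72/5, 52/5, 364/5]
L2 α=4/5: [4112/25, 3892/25, 2204/25]
rounded: [164, 156, 88]

at x=0,y=0 over L1,L2,L3:
+L1 (α=1/4) → [17, 87/4, 47]
+L2 (α=1/4) → [87/2, 317/16, 149/4]
+L3 (α=4/7) → [283/2, 9783/112, 617/4]
→ [142, 87, 154]

at x=2,y=2 over L1,L2,L3:
after L1 α=1/2: [141/2, 89/2, 93]
after L2 α=3/5: [678/5, 488/5, 789/5]
after L3 α=1/2: [1223/10, 1413/10, 2009/10]
= [122, 141, 201]

(1,0) stack=L1,L2,L3; from [0,0,0]:
+L1 (α=1/3) → [29, 52/3, 193/3]
+L2 (α=1/2) → [121, 697/6, 847/6]
+L3 (α=2/7) → [871/7, 3497/42, 5963/42]
= [124, 83, 142]

at x=1,y=3 over L1,L2,L3,L4,L5:
L1 α=4/5: [72/5, 52/5, 364/5]
L2 α=4/5: [4112/25, 3892/25, 2204/25]
L3 α=1/4: [3484/25, 17651/100, 2853/25]
L4 α=3/5: [20168/125, 50501/250, 14256/125]
L5 α=2/3: [67918/375, 177001/750, 53006/375]
= [181, 236, 141]

query (0,2) [L1,L2,L3,L4,L5] — begin 0,0,0
L1 α=1/3: [172/3, 112/3, 49/3]
L2 α=1/3: [989/9, 518/9, 458/9]
L3 α=3/5: [5893/45, 7489/45, 1409/9]
L4 α=1/3: [22361/135, 25103/135, 2818/27]
L5 α=2/3: [73121/405, 72893/405, 12916/81]
→ [181, 180, 159]

at x=1,y=3 over L1,L2,L3,L4,L5,L6:
L1 α=4/5: [72/5, 52/5, 364/5]
L2 α=4/5: [4112/25, 3892/25, 2204/25]
L3 α=1/4: [3484/25, 17651/100, 2853/25]
L4 α=3/5: [20168/125, 50501/250, 14256/125]
L5 α=2/3: [67918/375, 177001/750, 53006/375]
L6 α=1/2: [87793/750, 226501/1500, 128381/750]
rounded: [117, 151, 171]

query (2,1) [L1,L2,L3,L4,L5,L6] — begin 0,0,0
after L1 α=1/2: [217/2, 95, 66]
after L2 α=2/3: [881/6, 581/3, 30]
after L3 α=3/5: [1394/15, 236/3, 684/5]
after L4 α=1/2: [1799/30, 376/3, 457/5]
after L5 α=0: [1799/30, 376/3, 457/5]
after L6 α=2/3: [16259/90, 1804/9, 887/15]
rounded: [181, 200, 59]

(1,1) stack=L1,L2,L3,L4,L5,L6; from [0,0,0]:
+L1 (α=3/4) → [585/4, 225/2, 78]
+L2 (α=2/3) → [1489/12, 1013/6, 368/3]
+L3 (α=1/3) → [2389/18, 1523/9, 1489/9]
+L4 (α=7/8) → [18643/144, 3817/36, 635/9]
+L5 (α=1/2) → [49747/288, 5113/72, 1715/18]
+L6 (α=2/5) → [54163/480, 16633/120, 2423/30]
= [113, 139, 81]


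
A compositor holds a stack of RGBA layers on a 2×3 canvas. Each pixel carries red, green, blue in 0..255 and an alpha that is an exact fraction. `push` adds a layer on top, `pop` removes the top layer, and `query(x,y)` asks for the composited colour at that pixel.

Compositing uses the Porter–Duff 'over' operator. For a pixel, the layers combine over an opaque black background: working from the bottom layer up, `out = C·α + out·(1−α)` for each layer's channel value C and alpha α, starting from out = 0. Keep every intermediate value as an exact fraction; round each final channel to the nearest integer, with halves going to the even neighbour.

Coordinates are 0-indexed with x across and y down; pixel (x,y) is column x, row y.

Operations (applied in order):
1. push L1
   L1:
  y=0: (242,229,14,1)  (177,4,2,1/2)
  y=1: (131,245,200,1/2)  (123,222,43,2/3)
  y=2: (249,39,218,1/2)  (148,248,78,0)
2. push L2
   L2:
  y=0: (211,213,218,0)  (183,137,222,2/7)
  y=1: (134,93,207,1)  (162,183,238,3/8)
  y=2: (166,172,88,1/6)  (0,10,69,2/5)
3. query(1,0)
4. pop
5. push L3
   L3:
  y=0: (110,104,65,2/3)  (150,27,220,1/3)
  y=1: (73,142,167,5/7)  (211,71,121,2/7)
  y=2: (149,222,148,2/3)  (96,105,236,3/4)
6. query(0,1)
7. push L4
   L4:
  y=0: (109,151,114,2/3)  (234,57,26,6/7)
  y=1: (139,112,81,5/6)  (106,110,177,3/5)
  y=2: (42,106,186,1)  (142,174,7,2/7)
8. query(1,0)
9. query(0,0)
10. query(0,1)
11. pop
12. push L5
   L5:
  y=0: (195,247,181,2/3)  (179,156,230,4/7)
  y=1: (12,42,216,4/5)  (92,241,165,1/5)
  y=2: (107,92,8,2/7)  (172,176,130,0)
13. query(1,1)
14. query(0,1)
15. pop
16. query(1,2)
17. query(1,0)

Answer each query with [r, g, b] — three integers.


query (1,0) [L1,L2] — begin 0,0,0
L1 α=1/2: [177/2, 2, 1]
L2 α=2/7: [231/2, 284/7, 449/7]
= [116, 41, 64]

(0,1) stack=L1,L3; from [0,0,0]:
after L1 α=1/2: [131/2, 245/2, 100]
after L3 α=5/7: [496/7, 955/7, 1035/7]
→ [71, 136, 148]

(1,0) stack=L1,L3,L4; from [0,0,0]:
L1 α=1/2: [177/2, 2, 1]
L3 α=1/3: [109, 31/3, 74]
L4 α=6/7: [1513/7, 151/3, 230/7]
rounded: [216, 50, 33]

(0,0) stack=L1,L3,L4; from [0,0,0]:
after L1 α=1: [242, 229, 14]
after L3 α=2/3: [154, 437/3, 48]
after L4 α=2/3: [124, 1343/9, 92]
= [124, 149, 92]

query (0,1) [L1,L3,L4] — begin 0,0,0
+L1 (α=1/2) → [131/2, 245/2, 100]
+L3 (α=5/7) → [496/7, 955/7, 1035/7]
+L4 (α=5/6) → [1787/14, 1625/14, 645/7]
= [128, 116, 92]

query (1,1) [L1,L3,L5] — begin 0,0,0
+L1 (α=2/3) → [82, 148, 86/3]
+L3 (α=2/7) → [832/7, 126, 1156/21]
+L5 (α=1/5) → [3972/35, 149, 8089/105]
→ [113, 149, 77]

query (0,1) [L1,L3,L5] — begin 0,0,0
after L1 α=1/2: [131/2, 245/2, 100]
after L3 α=5/7: [496/7, 955/7, 1035/7]
after L5 α=4/5: [832/35, 2131/35, 7083/35]
= [24, 61, 202]

(1,2) stack=L1,L3; from [0,0,0]:
+L1 (α=0) → [0, 0, 0]
+L3 (α=3/4) → [72, 315/4, 177]
→ [72, 79, 177]

at x=1,y=0 over L1,L3:
after L1 α=1/2: [177/2, 2, 1]
after L3 α=1/3: [109, 31/3, 74]
→ [109, 10, 74]


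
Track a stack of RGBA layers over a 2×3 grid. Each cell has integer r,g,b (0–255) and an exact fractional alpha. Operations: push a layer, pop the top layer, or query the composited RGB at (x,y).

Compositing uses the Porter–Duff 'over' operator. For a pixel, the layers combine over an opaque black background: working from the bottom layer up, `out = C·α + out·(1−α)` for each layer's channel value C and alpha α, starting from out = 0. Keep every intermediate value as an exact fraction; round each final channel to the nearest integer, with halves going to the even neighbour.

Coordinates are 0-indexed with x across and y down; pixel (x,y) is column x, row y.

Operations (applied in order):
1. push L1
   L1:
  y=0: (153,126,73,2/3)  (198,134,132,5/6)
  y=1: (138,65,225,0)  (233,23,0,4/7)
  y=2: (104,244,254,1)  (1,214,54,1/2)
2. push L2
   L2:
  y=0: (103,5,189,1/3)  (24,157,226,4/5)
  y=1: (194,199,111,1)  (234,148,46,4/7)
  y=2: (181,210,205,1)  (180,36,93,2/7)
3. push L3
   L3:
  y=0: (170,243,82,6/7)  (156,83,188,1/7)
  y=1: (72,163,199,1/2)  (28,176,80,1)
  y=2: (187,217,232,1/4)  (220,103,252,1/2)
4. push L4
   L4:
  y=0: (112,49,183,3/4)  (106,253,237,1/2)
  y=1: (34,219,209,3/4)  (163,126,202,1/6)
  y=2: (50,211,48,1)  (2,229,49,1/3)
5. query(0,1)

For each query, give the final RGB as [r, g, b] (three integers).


at x=0,y=1 over L1,L2,L3,L4:
+L1 (α=0) → [0, 0, 0]
+L2 (α=1) → [194, 199, 111]
+L3 (α=1/2) → [133, 181, 155]
+L4 (α=3/4) → [235/4, 419/2, 391/2]
= [59, 210, 196]


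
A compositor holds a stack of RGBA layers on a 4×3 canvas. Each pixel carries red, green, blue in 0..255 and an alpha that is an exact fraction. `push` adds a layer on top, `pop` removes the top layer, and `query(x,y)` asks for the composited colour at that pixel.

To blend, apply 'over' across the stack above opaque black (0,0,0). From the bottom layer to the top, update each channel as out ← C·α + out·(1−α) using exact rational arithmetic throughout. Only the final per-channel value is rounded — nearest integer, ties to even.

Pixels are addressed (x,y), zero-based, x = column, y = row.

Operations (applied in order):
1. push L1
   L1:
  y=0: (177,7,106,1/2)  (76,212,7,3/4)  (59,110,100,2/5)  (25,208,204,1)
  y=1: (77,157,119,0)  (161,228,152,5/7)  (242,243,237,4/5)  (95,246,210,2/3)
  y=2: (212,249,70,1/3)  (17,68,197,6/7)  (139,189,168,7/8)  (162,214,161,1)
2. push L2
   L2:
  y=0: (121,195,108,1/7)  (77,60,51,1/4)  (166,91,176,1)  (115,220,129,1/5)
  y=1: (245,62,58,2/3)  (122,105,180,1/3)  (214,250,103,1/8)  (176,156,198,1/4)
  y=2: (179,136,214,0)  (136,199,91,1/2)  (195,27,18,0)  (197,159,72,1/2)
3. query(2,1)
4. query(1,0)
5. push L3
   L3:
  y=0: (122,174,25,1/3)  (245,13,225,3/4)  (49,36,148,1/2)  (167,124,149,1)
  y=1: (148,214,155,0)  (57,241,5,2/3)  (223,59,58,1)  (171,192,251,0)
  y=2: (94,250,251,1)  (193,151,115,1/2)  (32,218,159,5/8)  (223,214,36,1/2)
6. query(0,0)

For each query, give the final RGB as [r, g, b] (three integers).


(2,1) stack=L1,L2; from [0,0,0]:
L1 α=4/5: [968/5, 972/5, 948/5]
L2 α=1/8: [3923/20, 4027/20, 7151/40]
→ [196, 201, 179]

(1,0) stack=L1,L2; from [0,0,0]:
L1 α=3/4: [57, 159, 21/4]
L2 α=1/4: [62, 537/4, 267/16]
rounded: [62, 134, 17]

at x=0,y=0 over L1,L2,L3:
+L1 (α=1/2) → [177/2, 7/2, 53]
+L2 (α=1/7) → [652/7, 216/7, 426/7]
+L3 (α=1/3) → [2158/21, 550/7, 1027/21]
→ [103, 79, 49]
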